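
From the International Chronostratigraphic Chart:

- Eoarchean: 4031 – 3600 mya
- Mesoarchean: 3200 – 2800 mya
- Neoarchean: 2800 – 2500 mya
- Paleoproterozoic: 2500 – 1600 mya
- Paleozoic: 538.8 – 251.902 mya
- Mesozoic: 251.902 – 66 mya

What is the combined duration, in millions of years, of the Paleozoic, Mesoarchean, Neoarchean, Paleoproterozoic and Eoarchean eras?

2317.898 million years

Each duration: Paleozoic = 286.898; Mesoarchean = 400; Neoarchean = 300; Paleoproterozoic = 900; Eoarchean = 431.
Sum: 286.898 + 400 + 300 + 900 + 431 = 2317.898 Myr.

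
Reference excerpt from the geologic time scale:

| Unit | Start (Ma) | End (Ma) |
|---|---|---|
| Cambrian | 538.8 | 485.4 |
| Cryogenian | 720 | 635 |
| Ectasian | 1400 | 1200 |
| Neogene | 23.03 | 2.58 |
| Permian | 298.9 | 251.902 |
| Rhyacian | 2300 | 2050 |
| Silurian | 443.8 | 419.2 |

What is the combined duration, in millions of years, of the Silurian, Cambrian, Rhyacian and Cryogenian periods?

Duration is start − end for each: (443.8 − 419.2) + (538.8 − 485.4) + (2300 − 2050) + (720 − 635).
That is 24.6 + 53.4 + 250 + 85, which totals 413 million years.

413 million years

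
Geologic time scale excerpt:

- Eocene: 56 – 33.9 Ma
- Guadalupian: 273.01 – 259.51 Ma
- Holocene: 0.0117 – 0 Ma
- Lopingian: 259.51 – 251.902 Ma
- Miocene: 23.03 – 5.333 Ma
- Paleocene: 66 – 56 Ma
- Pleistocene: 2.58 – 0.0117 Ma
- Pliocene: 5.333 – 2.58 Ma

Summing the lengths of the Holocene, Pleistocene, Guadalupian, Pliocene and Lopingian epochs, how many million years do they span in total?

Each duration: Holocene = 0.0117; Pleistocene = 2.5683; Guadalupian = 13.5; Pliocene = 2.753; Lopingian = 7.608.
Sum: 0.0117 + 2.5683 + 13.5 + 2.753 + 7.608 = 26.441 Myr.

26.441 million years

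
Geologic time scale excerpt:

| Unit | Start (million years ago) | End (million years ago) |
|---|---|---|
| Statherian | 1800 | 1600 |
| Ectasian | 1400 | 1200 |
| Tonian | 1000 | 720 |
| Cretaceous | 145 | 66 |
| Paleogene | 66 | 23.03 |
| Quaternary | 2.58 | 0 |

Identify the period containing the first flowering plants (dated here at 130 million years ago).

130 Ma lies between 145 and 66 Ma, so it falls in the Cretaceous.

Cretaceous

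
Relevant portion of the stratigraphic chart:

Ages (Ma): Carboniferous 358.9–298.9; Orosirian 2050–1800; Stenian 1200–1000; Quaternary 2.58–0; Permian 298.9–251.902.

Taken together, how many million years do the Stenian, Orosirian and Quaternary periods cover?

Duration is start − end for each: (1200 − 1000) + (2050 − 1800) + (2.58 − 0).
That is 200 + 250 + 2.58, which totals 452.58 million years.

452.58 million years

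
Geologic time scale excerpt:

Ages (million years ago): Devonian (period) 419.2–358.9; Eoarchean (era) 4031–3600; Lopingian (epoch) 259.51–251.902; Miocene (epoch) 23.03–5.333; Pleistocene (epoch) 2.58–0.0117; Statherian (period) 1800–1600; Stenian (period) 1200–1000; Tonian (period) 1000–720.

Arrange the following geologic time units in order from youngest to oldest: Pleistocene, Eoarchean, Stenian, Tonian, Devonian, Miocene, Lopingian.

Pleistocene, Miocene, Lopingian, Devonian, Tonian, Stenian, Eoarchean

Sorting by start age (ascending Ma, since larger Ma = older): Pleistocene start 2.58, Miocene start 23.03, Lopingian start 259.51, Devonian start 419.2, Tonian start 1000, Stenian start 1200, Eoarchean start 4031.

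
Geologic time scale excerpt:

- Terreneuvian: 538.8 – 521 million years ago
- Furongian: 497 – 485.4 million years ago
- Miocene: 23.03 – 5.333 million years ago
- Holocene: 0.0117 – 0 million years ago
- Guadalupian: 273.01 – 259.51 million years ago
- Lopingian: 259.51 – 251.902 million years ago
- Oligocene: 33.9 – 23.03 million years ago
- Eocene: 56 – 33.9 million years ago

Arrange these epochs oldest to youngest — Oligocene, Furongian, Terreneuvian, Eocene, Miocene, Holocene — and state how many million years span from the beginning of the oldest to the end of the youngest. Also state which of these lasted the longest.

From the excerpt: Oligocene 33.9–23.03; Furongian 497–485.4; Terreneuvian 538.8–521; Eocene 56–33.9; Miocene 23.03–5.333; Holocene 0.0117–0 (Ma).
Larger Ma is earlier, so the oldest is Terreneuvian and the youngest is Holocene; oldest to youngest: Terreneuvian, Furongian, Eocene, Oligocene, Miocene, Holocene.
Oldest start 538.8 minus youngest end 0 gives 538.8 Myr overall.
Individual lengths (start − end): Oligocene 10.87; Eocene 22.1; Terreneuvian 17.8; Miocene 17.697; Holocene 0.0117; Furongian 11.6. The largest is Eocene at 22.1 Myr.

Terreneuvian, Furongian, Eocene, Oligocene, Miocene, Holocene; total span 538.8 Myr; longest is Eocene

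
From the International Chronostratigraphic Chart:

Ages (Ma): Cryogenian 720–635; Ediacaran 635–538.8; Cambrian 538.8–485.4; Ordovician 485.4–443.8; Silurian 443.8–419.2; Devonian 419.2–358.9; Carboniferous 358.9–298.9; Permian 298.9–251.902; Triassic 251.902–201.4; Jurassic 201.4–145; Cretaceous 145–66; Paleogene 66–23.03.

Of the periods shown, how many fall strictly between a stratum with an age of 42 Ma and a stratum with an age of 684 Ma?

10

The older date is 684 Ma and the younger is 42 Ma.
Periods with start < 684 and end > 42 Ma: Ediacaran (635–538.8), Cambrian (538.8–485.4), Ordovician (485.4–443.8), Silurian (443.8–419.2), Devonian (419.2–358.9), Carboniferous (358.9–298.9), Permian (298.9–251.902), Triassic (251.902–201.4), Jurassic (201.4–145), Cretaceous (145–66).
That is 10 complete periods.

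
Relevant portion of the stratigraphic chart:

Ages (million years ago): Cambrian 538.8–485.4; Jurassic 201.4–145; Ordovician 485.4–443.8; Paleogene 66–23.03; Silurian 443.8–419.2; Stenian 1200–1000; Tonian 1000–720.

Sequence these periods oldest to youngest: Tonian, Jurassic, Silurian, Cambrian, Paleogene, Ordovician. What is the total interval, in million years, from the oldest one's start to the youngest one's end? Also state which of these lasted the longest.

Start ages (Ma): Tonian 1000, Cambrian 538.8, Ordovician 485.4, Silurian 443.8, Jurassic 201.4, Paleogene 66.
Ordered oldest to youngest: Tonian, Cambrian, Ordovician, Silurian, Jurassic, Paleogene.
Span = 1000 − 23.03 = 976.97 Myr.
Durations: Tonian 280, Ordovician 41.6, Jurassic 56.4, Cambrian 53.4, Paleogene 42.97, Silurian 24.6 → longest is Tonian (280 Myr).

Tonian, Cambrian, Ordovician, Silurian, Jurassic, Paleogene; total span 976.97 Myr; longest is Tonian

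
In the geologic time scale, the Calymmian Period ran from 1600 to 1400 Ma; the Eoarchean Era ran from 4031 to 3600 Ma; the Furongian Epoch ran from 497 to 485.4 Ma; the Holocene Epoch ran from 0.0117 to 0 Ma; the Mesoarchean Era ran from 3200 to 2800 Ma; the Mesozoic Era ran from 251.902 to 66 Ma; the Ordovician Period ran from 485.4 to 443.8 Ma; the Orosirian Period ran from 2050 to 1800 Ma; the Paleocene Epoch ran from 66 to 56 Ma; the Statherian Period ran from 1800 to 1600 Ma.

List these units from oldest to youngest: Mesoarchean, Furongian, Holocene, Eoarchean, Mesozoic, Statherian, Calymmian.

Eoarchean, Mesoarchean, Statherian, Calymmian, Furongian, Mesozoic, Holocene

Sorting by start age (descending Ma, since larger Ma = older): Eoarchean began 4031, Mesoarchean began 3200, Statherian began 1800, Calymmian began 1600, Furongian began 497, Mesozoic began 251.902, Holocene began 0.0117.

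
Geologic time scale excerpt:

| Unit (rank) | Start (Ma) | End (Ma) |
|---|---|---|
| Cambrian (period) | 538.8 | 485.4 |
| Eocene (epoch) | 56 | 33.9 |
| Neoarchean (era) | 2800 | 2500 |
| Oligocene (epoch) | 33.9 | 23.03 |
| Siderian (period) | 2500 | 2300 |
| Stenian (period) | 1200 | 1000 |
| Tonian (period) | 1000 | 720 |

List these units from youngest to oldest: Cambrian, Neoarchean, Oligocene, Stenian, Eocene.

Read off each span (Ma): Cambrian 538.8–485.4; Neoarchean 2800–2500; Oligocene 33.9–23.03; Stenian 1200–1000; Eocene 56–33.9.
Larger Ma is older, so oldest→youngest is Neoarchean, Stenian, Cambrian, Eocene, Oligocene; reverse it for youngest→oldest.

Oligocene, Eocene, Cambrian, Stenian, Neoarchean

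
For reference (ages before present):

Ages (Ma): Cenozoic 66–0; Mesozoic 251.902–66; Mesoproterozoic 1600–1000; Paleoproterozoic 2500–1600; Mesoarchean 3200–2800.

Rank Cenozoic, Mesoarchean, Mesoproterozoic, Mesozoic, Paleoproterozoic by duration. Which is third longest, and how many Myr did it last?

Mesoarchean, 400 million years

Durations: Cenozoic 66; Mesoarchean 400; Mesoproterozoic 600; Mesozoic 185.902; Paleoproterozoic 900 Myr.
Sorted longest-first: Paleoproterozoic (900), Mesoproterozoic (600), Mesoarchean (400), Mesozoic (185.902), Cenozoic (66).
The third longest is Mesoarchean at 400 Myr.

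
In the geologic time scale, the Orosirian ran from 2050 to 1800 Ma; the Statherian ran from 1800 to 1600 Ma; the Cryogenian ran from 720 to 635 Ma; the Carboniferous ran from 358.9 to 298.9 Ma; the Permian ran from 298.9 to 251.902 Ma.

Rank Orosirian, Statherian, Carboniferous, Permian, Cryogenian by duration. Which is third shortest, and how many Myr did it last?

Cryogenian, 85 million years

Durations: Orosirian 250; Statherian 200; Carboniferous 60; Permian 46.998; Cryogenian 85 Myr.
Sorted shortest-first: Permian (46.998), Carboniferous (60), Cryogenian (85), Statherian (200), Orosirian (250).
The third shortest is Cryogenian at 85 Myr.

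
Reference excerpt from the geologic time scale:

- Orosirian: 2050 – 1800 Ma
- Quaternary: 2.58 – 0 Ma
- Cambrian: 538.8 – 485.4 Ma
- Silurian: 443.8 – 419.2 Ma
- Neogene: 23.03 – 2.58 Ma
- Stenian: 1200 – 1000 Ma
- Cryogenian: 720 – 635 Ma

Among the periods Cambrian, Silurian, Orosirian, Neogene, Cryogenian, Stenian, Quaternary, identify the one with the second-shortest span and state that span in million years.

Neogene, 20.45 million years

Start − end for each: Cambrian 538.8 − 485.4 = 53.4; Silurian 443.8 − 419.2 = 24.6; Orosirian 2050 − 1800 = 250; Neogene 23.03 − 2.58 = 20.45; Cryogenian 720 − 635 = 85; Stenian 1200 − 1000 = 200; Quaternary 2.58 − 0 = 2.58.
Ranking these from shortest: Quaternary < Neogene < Silurian < Cambrian < Cryogenian < Stenian < Orosirian.
Position 2 in that ranking is Neogene, which lasted 20.45 Myr.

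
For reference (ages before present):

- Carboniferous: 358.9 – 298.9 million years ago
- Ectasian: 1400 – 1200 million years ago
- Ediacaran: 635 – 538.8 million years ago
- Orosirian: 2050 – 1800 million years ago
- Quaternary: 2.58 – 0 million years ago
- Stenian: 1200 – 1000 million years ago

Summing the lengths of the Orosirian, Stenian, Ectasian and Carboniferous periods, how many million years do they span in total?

710 million years

Each duration: Orosirian = 250; Stenian = 200; Ectasian = 200; Carboniferous = 60.
Sum: 250 + 200 + 200 + 60 = 710 Myr.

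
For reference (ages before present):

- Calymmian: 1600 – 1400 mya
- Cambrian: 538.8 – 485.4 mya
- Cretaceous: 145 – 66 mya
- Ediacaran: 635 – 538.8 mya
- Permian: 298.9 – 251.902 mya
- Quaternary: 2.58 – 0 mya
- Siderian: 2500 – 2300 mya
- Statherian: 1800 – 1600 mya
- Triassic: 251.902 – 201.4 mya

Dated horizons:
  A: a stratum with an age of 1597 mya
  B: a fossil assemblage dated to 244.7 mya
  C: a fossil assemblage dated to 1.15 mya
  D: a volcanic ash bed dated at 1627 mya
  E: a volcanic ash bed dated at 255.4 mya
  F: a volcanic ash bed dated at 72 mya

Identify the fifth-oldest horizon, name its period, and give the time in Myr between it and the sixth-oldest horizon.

F, in the Cretaceous; 70.85 million years to C

Sorted oldest-first by Ma: D (1627), A (1597), E (255.4), B (244.7), F (72), C (1.15).
The fifth oldest is F at 72 Ma, which lies in 145–66 Ma: the Cretaceous.
The sixth oldest is C at 1.15 Ma; separation = |72 − 1.15| = 70.85 Myr.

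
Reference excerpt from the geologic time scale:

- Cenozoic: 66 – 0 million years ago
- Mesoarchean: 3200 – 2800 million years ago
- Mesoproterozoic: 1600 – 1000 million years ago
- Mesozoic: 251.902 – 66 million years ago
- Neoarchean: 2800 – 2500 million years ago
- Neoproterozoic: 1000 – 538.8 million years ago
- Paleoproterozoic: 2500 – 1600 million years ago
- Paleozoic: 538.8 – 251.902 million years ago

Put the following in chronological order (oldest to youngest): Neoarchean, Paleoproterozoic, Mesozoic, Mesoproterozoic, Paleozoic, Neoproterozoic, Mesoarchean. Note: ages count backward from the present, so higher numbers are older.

Read off each span (Ma): Neoarchean 2800–2500; Paleoproterozoic 2500–1600; Mesozoic 251.902–66; Mesoproterozoic 1600–1000; Paleozoic 538.8–251.902; Neoproterozoic 1000–538.8; Mesoarchean 3200–2800.
Larger Ma is older, so oldest→youngest is Mesoarchean, Neoarchean, Paleoproterozoic, Mesoproterozoic, Neoproterozoic, Paleozoic, Mesozoic.

Mesoarchean, Neoarchean, Paleoproterozoic, Mesoproterozoic, Neoproterozoic, Paleozoic, Mesozoic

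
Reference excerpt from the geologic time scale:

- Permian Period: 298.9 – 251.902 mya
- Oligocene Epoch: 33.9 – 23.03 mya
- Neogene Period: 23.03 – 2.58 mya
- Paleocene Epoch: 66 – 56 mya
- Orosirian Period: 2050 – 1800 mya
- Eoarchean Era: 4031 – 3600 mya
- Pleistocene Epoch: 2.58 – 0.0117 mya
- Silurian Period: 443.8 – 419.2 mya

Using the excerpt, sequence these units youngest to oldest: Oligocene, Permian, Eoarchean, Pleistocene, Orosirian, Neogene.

Pleistocene, Neogene, Oligocene, Permian, Orosirian, Eoarchean

Sorting by start age (ascending Ma, since larger Ma = older): Pleistocene start 2.58, Neogene start 23.03, Oligocene start 33.9, Permian start 298.9, Orosirian start 2050, Eoarchean start 4031.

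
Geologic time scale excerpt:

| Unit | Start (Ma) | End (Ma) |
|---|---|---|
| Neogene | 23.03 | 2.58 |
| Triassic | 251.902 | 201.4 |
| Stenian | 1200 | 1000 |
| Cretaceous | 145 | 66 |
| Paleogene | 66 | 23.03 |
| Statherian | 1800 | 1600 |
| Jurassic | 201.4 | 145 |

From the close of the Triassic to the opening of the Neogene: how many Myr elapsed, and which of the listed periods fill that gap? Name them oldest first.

178.37 million years; Jurassic, Cretaceous, Paleogene

End of Triassic = 201.4 Ma; start of Neogene = 23.03 Ma.
Gap = 201.4 − 23.03 = 178.37 Myr.
Periods wholly inside 201.4–23.03 Ma: Jurassic (201.4–145), Cretaceous (145–66), Paleogene (66–23.03).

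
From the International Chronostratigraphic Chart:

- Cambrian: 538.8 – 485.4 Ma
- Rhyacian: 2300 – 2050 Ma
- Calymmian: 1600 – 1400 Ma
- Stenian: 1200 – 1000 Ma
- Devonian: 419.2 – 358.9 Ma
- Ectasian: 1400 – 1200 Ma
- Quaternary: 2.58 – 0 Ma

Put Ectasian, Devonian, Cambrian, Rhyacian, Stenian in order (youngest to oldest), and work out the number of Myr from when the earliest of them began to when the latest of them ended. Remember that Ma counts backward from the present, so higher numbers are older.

From the excerpt: Ectasian 1400–1200; Devonian 419.2–358.9; Cambrian 538.8–485.4; Rhyacian 2300–2050; Stenian 1200–1000 (Ma).
Larger Ma is earlier, so the oldest is Rhyacian and the youngest is Devonian; youngest to oldest: Devonian, Cambrian, Stenian, Ectasian, Rhyacian.
Oldest start 2300 minus youngest end 358.9 gives 1941.1 Myr overall.

Devonian, Cambrian, Stenian, Ectasian, Rhyacian; total span 1941.1 Myr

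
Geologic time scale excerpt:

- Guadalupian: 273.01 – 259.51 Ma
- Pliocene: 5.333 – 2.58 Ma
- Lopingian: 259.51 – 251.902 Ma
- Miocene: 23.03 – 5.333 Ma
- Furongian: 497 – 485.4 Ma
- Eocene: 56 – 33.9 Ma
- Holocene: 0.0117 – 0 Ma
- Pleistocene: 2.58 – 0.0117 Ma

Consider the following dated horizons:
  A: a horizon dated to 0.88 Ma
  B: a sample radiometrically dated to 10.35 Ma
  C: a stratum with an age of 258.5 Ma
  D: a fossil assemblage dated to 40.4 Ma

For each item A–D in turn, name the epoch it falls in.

A: 0.88 Ma lies in 2.58–0.0117 Ma, so Pleistocene.
B: 10.35 Ma lies in 23.03–5.333 Ma, so Miocene.
C: 258.5 Ma lies in 259.51–251.902 Ma, so Lopingian.
D: 40.4 Ma lies in 56–33.9 Ma, so Eocene.

A — Pleistocene; B — Miocene; C — Lopingian; D — Eocene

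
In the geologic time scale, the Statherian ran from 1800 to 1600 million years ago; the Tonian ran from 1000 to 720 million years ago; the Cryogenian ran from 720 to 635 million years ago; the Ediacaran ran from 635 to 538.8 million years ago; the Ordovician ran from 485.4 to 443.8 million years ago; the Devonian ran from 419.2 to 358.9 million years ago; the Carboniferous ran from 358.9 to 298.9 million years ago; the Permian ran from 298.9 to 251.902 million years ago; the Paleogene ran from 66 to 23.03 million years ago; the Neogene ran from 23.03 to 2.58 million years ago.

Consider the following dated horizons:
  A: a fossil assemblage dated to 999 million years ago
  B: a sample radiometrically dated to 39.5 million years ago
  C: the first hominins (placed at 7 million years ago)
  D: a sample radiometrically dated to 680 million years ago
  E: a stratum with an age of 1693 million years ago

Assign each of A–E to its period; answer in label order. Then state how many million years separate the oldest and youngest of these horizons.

A: 999 Ma lies in 1000–720 Ma, so Tonian.
B: 39.5 Ma lies in 66–23.03 Ma, so Paleogene.
C: 7 Ma lies in 23.03–2.58 Ma, so Neogene.
D: 680 Ma lies in 720–635 Ma, so Cryogenian.
E: 1693 Ma lies in 1800–1600 Ma, so Statherian.
Oldest = 1693 Ma, youngest = 7 Ma → span 1686 Myr.

A — Tonian; B — Paleogene; C — Neogene; D — Cryogenian; E — Statherian; span 1686 million years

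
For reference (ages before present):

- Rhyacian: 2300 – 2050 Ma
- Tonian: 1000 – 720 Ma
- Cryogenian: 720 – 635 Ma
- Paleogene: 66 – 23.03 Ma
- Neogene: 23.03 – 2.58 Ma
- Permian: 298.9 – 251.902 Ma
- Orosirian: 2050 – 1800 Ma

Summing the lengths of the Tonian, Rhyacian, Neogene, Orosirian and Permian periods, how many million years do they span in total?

Each duration: Tonian = 280; Rhyacian = 250; Neogene = 20.45; Orosirian = 250; Permian = 46.998.
Sum: 280 + 250 + 20.45 + 250 + 46.998 = 847.448 Myr.

847.448 million years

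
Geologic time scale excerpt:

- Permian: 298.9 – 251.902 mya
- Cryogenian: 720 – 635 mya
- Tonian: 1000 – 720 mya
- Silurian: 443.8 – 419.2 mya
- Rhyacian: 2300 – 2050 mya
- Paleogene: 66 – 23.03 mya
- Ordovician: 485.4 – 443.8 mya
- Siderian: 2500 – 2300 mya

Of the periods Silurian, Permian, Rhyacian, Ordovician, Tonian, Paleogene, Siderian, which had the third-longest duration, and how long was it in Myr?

Siderian, 200 million years

Start − end for each: Silurian 443.8 − 419.2 = 24.6; Permian 298.9 − 251.902 = 46.998; Rhyacian 2300 − 2050 = 250; Ordovician 485.4 − 443.8 = 41.6; Tonian 1000 − 720 = 280; Paleogene 66 − 23.03 = 42.97; Siderian 2500 − 2300 = 200.
Ranking these from longest: Tonian > Rhyacian > Siderian > Permian > Paleogene > Ordovician > Silurian.
Position 3 in that ranking is Siderian, which lasted 200 Myr.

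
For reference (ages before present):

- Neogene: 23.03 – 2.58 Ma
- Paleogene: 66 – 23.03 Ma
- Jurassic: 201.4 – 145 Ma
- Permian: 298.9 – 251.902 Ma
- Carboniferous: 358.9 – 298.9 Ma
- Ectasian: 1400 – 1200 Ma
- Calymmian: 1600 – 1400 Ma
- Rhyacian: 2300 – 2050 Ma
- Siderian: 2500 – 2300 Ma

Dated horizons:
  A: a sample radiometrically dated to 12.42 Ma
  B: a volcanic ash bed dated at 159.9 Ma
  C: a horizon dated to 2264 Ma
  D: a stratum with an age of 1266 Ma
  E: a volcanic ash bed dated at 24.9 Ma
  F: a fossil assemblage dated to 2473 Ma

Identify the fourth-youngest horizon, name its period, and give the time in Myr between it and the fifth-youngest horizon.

D, in the Ectasian; 998 million years to C

Smaller Ma means younger, so youngest first: A 12.42 < E 24.9 < B 159.9 < D 1266 < C 2264 < F 2473.
Counting 4 along gives D (1266 Ma); the excerpt puts that inside the Ectasian, 1400–1200 Ma.
Next in line is C (2264 Ma), and 2264 − 1266 = 998 Myr.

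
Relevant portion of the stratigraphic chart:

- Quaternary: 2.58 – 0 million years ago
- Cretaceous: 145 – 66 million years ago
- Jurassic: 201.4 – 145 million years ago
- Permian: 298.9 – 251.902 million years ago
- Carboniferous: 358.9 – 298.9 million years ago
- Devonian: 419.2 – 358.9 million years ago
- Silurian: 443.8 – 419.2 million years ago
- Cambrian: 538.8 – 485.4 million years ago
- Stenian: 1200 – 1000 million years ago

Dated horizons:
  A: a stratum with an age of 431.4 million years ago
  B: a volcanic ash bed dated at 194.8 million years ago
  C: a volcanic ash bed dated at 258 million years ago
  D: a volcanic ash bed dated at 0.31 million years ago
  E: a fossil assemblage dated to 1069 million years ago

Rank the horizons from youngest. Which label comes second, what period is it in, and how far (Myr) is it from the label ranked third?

Smaller Ma means younger, so youngest first: D 0.31 < B 194.8 < C 258 < A 431.4 < E 1069.
Counting 2 along gives B (194.8 Ma); the excerpt puts that inside the Jurassic, 201.4–145 Ma.
Next in line is C (258 Ma), and 258 − 194.8 = 63.2 Myr.

B, in the Jurassic; 63.2 million years to C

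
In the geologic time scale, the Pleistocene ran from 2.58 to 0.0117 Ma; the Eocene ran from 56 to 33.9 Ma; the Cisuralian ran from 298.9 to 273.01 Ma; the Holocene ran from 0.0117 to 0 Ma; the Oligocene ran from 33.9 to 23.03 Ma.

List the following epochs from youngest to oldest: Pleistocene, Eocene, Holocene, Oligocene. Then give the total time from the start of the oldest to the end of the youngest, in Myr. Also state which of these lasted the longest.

Holocene, Pleistocene, Oligocene, Eocene; total span 56 Myr; longest is Eocene

Start ages (Ma): Eocene 56, Oligocene 33.9, Pleistocene 2.58, Holocene 0.0117.
Ordered youngest to oldest: Holocene, Pleistocene, Oligocene, Eocene.
Span = 56 − 0 = 56 Myr.
Durations: Oligocene 10.87, Holocene 0.0117, Eocene 22.1, Pleistocene 2.5683 → longest is Eocene (22.1 Myr).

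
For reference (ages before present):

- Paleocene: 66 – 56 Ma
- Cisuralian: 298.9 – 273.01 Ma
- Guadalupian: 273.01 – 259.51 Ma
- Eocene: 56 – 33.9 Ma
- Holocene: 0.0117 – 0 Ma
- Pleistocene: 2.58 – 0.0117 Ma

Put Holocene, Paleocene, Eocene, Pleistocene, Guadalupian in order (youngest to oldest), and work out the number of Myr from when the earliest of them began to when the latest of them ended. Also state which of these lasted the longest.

Start ages (Ma): Guadalupian 273.01, Paleocene 66, Eocene 56, Pleistocene 2.58, Holocene 0.0117.
Ordered youngest to oldest: Holocene, Pleistocene, Eocene, Paleocene, Guadalupian.
Span = 273.01 − 0 = 273.01 Myr.
Durations: Guadalupian 13.5, Holocene 0.0117, Eocene 22.1, Paleocene 10, Pleistocene 2.5683 → longest is Eocene (22.1 Myr).

Holocene → Pleistocene → Eocene → Paleocene → Guadalupian; total span 273.01 Myr; longest is Eocene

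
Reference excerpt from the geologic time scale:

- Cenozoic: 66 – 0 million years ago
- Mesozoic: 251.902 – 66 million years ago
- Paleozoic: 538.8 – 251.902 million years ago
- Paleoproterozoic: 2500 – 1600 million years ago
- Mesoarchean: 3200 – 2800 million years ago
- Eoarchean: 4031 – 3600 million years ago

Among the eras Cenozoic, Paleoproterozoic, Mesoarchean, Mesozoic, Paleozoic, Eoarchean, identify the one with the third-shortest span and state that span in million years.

Start − end for each: Cenozoic 66 − 0 = 66; Paleoproterozoic 2500 − 1600 = 900; Mesoarchean 3200 − 2800 = 400; Mesozoic 251.902 − 66 = 185.902; Paleozoic 538.8 − 251.902 = 286.898; Eoarchean 4031 − 3600 = 431.
Ranking these from shortest: Cenozoic < Mesozoic < Paleozoic < Mesoarchean < Eoarchean < Paleoproterozoic.
Position 3 in that ranking is Paleozoic, which lasted 286.898 Myr.

Paleozoic, 286.898 million years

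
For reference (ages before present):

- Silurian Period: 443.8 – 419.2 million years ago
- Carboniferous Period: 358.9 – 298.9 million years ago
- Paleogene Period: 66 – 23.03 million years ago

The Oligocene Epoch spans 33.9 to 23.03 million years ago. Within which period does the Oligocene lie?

Paleogene

The Oligocene (33.9–23.03 Ma) lies entirely within 66–23.03 Ma, the Paleogene Period.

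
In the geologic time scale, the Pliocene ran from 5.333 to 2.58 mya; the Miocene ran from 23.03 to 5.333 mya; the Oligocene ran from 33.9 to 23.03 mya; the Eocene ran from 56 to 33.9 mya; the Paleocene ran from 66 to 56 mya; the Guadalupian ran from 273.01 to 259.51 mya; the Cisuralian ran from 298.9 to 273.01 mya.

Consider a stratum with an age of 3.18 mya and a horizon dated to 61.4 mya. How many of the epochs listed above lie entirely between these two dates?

3

61.4 Ma sits inside the Paleocene (66–56) and 3.18 Ma inside the Pliocene (5.333–2.58); neither of those is wholly between the two dates.
The listed epochs lying completely between them are Eocene, Oligocene, Miocene — 3 in all.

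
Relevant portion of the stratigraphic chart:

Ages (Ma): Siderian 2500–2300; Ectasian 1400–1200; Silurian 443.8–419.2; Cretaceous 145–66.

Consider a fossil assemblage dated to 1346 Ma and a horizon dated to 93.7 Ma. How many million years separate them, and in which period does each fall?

1252.3 million years apart; the first in the Ectasian, the second in the Cretaceous

Elapsed time: 1346 − 93.7 = 1252.3 Myr.
1346 Ma lies within 1400–1200 Ma: Ectasian.
93.7 Ma lies within 145–66 Ma: Cretaceous.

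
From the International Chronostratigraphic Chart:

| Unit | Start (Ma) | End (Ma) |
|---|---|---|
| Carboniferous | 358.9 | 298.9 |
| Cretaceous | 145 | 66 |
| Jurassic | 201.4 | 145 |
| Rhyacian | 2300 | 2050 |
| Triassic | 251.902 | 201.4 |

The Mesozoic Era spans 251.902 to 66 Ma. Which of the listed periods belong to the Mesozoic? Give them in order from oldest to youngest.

Triassic, Jurassic, Cretaceous

Periods with both bounds inside 251.902–66 Ma: Triassic (251.902–201.4), Jurassic (201.4–145), Cretaceous (145–66).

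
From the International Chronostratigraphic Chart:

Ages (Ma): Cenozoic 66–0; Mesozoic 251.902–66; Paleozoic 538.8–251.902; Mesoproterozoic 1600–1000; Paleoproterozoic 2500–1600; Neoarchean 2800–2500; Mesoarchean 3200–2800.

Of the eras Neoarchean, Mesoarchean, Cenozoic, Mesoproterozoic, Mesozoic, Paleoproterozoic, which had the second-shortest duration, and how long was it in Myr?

Durations: Neoarchean 300; Mesoarchean 400; Cenozoic 66; Mesoproterozoic 600; Mesozoic 185.902; Paleoproterozoic 900 Myr.
Sorted shortest-first: Cenozoic (66), Mesozoic (185.902), Neoarchean (300), Mesoarchean (400), Mesoproterozoic (600), Paleoproterozoic (900).
The second shortest is Mesozoic at 185.902 Myr.

Mesozoic, 185.902 million years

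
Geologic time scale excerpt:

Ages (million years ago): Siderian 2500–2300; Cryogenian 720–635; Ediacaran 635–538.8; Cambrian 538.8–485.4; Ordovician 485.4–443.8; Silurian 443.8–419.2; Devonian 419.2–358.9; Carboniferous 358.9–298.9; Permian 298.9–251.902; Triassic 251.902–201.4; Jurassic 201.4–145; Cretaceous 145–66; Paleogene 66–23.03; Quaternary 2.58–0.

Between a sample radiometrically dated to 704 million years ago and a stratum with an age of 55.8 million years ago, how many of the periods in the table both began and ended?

10

The older date is 704 Ma and the younger is 55.8 Ma.
Periods with start < 704 and end > 55.8 Ma: Ediacaran (635–538.8), Cambrian (538.8–485.4), Ordovician (485.4–443.8), Silurian (443.8–419.2), Devonian (419.2–358.9), Carboniferous (358.9–298.9), Permian (298.9–251.902), Triassic (251.902–201.4), Jurassic (201.4–145), Cretaceous (145–66).
That is 10 complete periods.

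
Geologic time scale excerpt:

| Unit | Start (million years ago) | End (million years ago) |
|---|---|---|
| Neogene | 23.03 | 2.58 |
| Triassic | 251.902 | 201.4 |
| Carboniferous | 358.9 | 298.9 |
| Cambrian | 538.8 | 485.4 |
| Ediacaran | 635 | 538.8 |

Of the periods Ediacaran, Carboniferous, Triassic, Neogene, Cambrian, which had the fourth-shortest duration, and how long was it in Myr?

Durations: Ediacaran 96.2; Carboniferous 60; Triassic 50.502; Neogene 20.45; Cambrian 53.4 Myr.
Sorted shortest-first: Neogene (20.45), Triassic (50.502), Cambrian (53.4), Carboniferous (60), Ediacaran (96.2).
The fourth shortest is Carboniferous at 60 Myr.

Carboniferous, 60 million years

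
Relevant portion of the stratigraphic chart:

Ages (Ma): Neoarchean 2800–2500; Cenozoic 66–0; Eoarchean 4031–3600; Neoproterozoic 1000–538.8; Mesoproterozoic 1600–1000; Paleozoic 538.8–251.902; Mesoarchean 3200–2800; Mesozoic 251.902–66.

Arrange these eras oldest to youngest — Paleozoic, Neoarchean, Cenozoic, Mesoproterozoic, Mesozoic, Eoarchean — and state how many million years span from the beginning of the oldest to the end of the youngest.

Start ages (Ma): Eoarchean 4031, Neoarchean 2800, Mesoproterozoic 1600, Paleozoic 538.8, Mesozoic 251.902, Cenozoic 66.
Ordered oldest to youngest: Eoarchean, Neoarchean, Mesoproterozoic, Paleozoic, Mesozoic, Cenozoic.
Span = 4031 − 0 = 4031 Myr.

Eoarchean → Neoarchean → Mesoproterozoic → Paleozoic → Mesozoic → Cenozoic; total span 4031 Myr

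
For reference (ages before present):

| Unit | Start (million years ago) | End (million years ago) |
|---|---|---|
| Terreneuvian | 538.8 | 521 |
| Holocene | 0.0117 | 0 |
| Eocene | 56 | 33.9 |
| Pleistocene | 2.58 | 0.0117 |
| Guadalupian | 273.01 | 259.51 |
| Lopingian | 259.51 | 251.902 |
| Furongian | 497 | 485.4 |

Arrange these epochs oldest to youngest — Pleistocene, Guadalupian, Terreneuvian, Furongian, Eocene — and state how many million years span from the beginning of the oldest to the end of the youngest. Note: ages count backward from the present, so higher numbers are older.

Terreneuvian → Furongian → Guadalupian → Eocene → Pleistocene; total span 538.7883 Myr

From the excerpt: Pleistocene 2.58–0.0117; Guadalupian 273.01–259.51; Terreneuvian 538.8–521; Furongian 497–485.4; Eocene 56–33.9 (Ma).
Larger Ma is earlier, so the oldest is Terreneuvian and the youngest is Pleistocene; oldest to youngest: Terreneuvian, Furongian, Guadalupian, Eocene, Pleistocene.
Oldest start 538.8 minus youngest end 0.0117 gives 538.7883 Myr overall.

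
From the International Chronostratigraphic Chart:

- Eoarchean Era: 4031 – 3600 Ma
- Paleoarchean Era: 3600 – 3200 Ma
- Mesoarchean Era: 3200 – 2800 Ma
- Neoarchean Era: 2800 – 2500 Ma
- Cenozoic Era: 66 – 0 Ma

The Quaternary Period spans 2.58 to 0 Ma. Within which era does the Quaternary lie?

Cenozoic

The Quaternary (2.58–0 Ma) lies entirely within 66–0 Ma, the Cenozoic Era.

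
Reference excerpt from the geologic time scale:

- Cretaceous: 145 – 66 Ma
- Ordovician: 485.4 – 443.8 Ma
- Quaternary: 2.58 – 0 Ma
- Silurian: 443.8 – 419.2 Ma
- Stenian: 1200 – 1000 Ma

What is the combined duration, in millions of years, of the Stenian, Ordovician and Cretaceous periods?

320.6 million years

Duration is start − end for each: (1200 − 1000) + (485.4 − 443.8) + (145 − 66).
That is 200 + 41.6 + 79, which totals 320.6 million years.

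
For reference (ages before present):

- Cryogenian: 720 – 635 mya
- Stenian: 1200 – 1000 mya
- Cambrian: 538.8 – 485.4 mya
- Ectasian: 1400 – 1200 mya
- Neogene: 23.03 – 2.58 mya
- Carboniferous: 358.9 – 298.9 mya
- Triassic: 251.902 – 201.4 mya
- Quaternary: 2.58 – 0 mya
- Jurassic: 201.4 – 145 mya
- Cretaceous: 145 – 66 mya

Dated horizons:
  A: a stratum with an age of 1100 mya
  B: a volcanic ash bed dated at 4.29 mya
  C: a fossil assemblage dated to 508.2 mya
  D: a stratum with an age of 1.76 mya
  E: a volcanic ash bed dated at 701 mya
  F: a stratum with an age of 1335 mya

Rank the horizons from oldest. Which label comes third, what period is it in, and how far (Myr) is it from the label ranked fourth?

Larger Ma means older, so oldest first: F 1335 > A 1100 > E 701 > C 508.2 > B 4.29 > D 1.76.
Counting 3 along gives E (701 Ma); the excerpt puts that inside the Cryogenian, 720–635 Ma.
Next in line is C (508.2 Ma), and 701 − 508.2 = 192.8 Myr.

E, in the Cryogenian; 192.8 million years to C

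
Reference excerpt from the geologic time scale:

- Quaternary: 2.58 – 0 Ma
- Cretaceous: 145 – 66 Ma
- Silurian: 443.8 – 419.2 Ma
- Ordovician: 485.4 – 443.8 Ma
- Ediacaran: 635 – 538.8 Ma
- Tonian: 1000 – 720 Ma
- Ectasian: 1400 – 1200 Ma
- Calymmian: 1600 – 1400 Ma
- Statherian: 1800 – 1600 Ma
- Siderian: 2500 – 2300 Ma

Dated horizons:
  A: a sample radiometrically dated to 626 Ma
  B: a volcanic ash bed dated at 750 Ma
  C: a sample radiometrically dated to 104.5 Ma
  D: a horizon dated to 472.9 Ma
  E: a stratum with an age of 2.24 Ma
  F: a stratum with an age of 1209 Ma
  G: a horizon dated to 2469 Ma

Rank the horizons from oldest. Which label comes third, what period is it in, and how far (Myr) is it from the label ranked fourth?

Sorted oldest-first by Ma: G (2469), F (1209), B (750), A (626), D (472.9), C (104.5), E (2.24).
The third oldest is B at 750 Ma, which lies in 1000–720 Ma: the Tonian.
The fourth oldest is A at 626 Ma; separation = |750 − 626| = 124 Myr.

B, in the Tonian; 124 million years to A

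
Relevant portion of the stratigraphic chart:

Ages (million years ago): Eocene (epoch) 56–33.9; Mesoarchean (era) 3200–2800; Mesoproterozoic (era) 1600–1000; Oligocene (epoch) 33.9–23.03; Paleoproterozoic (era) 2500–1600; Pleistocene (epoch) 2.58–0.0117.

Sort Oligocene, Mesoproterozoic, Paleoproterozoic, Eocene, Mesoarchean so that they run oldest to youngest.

Sorting by start age (descending Ma, since larger Ma = older): Mesoarchean began 3200, Paleoproterozoic began 2500, Mesoproterozoic began 1600, Eocene began 56, Oligocene began 33.9.

Mesoarchean, then Paleoproterozoic, then Mesoproterozoic, then Eocene, then Oligocene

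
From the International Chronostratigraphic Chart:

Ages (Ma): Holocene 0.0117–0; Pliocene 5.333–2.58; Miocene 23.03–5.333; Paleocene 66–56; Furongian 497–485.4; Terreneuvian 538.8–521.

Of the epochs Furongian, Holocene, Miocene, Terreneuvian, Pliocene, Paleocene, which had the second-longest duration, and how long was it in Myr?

Start − end for each: Furongian 497 − 485.4 = 11.6; Holocene 0.0117 − 0 = 0.0117; Miocene 23.03 − 5.333 = 17.697; Terreneuvian 538.8 − 521 = 17.8; Pliocene 5.333 − 2.58 = 2.753; Paleocene 66 − 56 = 10.
Ranking these from longest: Terreneuvian > Miocene > Furongian > Paleocene > Pliocene > Holocene.
Position 2 in that ranking is Miocene, which lasted 17.697 Myr.

Miocene, 17.697 million years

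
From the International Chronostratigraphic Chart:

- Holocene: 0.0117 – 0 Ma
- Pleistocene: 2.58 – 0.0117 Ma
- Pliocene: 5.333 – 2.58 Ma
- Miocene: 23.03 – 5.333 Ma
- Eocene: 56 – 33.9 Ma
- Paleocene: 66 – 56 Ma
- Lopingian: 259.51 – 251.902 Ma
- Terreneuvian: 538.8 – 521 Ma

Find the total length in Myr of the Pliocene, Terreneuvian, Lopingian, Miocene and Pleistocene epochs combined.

Duration is start − end for each: (5.333 − 2.58) + (538.8 − 521) + (259.51 − 251.902) + (23.03 − 5.333) + (2.58 − 0.0117).
That is 2.753 + 17.8 + 7.608 + 17.697 + 2.5683, which totals 48.4263 million years.

48.4263 million years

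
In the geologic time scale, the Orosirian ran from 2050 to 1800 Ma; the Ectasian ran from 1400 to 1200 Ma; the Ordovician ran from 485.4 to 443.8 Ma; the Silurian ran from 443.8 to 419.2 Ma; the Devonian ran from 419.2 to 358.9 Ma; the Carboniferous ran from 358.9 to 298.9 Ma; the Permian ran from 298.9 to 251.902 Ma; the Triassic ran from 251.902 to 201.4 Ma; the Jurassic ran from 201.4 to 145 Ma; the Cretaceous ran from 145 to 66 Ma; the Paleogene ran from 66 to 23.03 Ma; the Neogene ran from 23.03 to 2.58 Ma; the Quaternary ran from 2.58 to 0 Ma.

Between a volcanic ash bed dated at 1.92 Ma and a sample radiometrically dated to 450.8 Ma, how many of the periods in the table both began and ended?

9

450.8 Ma sits inside the Ordovician (485.4–443.8) and 1.92 Ma inside the Quaternary (2.58–0); neither of those is wholly between the two dates.
The listed periods lying completely between them are Silurian, Devonian, Carboniferous, Permian, Triassic, Jurassic, Cretaceous, Paleogene, Neogene — 9 in all.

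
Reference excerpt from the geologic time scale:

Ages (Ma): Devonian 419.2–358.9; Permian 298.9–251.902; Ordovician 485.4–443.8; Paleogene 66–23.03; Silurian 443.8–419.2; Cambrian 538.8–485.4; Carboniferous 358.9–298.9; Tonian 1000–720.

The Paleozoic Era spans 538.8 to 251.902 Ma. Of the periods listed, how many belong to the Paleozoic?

6

Periods inside 538.8–251.902 Ma: Cambrian, Ordovician, Silurian, Devonian, Carboniferous, Permian — 6 in total.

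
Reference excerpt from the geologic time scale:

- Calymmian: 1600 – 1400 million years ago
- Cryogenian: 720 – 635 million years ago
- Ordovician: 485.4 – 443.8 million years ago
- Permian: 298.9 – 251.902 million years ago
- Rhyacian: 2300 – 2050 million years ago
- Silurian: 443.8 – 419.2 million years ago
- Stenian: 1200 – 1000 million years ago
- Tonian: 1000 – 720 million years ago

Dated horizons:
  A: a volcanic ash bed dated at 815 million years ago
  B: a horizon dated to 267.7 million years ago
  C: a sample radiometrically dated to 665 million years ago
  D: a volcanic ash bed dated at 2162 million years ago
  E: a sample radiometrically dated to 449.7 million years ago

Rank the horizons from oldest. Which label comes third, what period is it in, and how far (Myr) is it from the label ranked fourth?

C, in the Cryogenian; 215.3 million years to E

Larger Ma means older, so oldest first: D 2162 > A 815 > C 665 > E 449.7 > B 267.7.
Counting 3 along gives C (665 Ma); the excerpt puts that inside the Cryogenian, 720–635 Ma.
Next in line is E (449.7 Ma), and 665 − 449.7 = 215.3 Myr.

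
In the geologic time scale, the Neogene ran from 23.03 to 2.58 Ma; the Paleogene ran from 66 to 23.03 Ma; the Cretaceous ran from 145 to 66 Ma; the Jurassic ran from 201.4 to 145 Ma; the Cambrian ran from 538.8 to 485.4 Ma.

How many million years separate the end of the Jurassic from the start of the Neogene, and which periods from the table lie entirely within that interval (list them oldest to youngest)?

End of Jurassic = 145 Ma; start of Neogene = 23.03 Ma.
Gap = 145 − 23.03 = 121.97 Myr.
Periods wholly inside 145–23.03 Ma: Cretaceous (145–66), Paleogene (66–23.03).

121.97 million years; Cretaceous, Paleogene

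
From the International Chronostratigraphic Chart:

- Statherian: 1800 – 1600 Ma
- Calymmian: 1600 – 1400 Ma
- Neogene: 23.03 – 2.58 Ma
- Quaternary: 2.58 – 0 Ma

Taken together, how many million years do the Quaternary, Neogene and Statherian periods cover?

Each duration: Quaternary = 2.58; Neogene = 20.45; Statherian = 200.
Sum: 2.58 + 20.45 + 200 = 223.03 Myr.

223.03 million years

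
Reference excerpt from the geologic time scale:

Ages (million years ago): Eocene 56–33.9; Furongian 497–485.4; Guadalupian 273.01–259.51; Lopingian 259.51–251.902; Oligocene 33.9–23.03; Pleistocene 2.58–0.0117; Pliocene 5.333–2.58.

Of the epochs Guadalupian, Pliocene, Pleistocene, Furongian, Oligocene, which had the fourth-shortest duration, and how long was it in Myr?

Furongian, 11.6 million years

Start − end for each: Guadalupian 273.01 − 259.51 = 13.5; Pliocene 5.333 − 2.58 = 2.753; Pleistocene 2.58 − 0.0117 = 2.5683; Furongian 497 − 485.4 = 11.6; Oligocene 33.9 − 23.03 = 10.87.
Ranking these from shortest: Pleistocene < Pliocene < Oligocene < Furongian < Guadalupian.
Position 4 in that ranking is Furongian, which lasted 11.6 Myr.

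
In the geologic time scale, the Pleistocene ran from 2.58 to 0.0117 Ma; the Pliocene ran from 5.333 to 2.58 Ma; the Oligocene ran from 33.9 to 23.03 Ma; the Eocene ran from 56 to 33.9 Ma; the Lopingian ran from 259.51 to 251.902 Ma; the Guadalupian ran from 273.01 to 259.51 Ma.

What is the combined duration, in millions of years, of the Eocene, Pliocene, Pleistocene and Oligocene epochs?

38.2913 million years

Each duration: Eocene = 22.1; Pliocene = 2.753; Pleistocene = 2.5683; Oligocene = 10.87.
Sum: 22.1 + 2.753 + 2.5683 + 10.87 = 38.2913 Myr.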